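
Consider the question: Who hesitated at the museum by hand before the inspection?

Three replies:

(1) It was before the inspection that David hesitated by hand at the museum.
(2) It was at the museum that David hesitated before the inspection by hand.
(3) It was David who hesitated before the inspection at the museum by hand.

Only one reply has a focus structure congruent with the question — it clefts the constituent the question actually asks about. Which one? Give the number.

The question word "who" targets the subject (agent).
Option (1) clefts "before the inspection" — the time, not what was asked.
Option (2) clefts "at the museum" — the location, not what was asked.
Option (3) clefts "David" — that matches what the question asks about.
So the congruent reply is (3).

3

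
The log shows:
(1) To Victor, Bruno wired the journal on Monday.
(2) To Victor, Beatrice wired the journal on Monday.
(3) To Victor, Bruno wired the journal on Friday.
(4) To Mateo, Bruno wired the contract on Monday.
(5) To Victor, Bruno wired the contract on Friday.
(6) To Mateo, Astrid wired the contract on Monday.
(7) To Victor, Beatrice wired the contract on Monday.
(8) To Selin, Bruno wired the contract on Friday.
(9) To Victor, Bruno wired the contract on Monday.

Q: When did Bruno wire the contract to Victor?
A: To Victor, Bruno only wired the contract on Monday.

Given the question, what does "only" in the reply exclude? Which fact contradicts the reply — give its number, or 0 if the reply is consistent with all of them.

5

Answering "When did ...?" puts focus on the setting — here, "on Monday".
So "only" ranges over settings; the rest (same agent, thing, recipient (Bruno / the contract / Victor)) is presupposed.
Fact (5) keeps same agent, thing, recipient (Bruno / the contract / Victor) but has setting = on Friday; that refutes the reply.
(Fact (1) would refute a reading with focus on the thing — but that is not what the question asks.)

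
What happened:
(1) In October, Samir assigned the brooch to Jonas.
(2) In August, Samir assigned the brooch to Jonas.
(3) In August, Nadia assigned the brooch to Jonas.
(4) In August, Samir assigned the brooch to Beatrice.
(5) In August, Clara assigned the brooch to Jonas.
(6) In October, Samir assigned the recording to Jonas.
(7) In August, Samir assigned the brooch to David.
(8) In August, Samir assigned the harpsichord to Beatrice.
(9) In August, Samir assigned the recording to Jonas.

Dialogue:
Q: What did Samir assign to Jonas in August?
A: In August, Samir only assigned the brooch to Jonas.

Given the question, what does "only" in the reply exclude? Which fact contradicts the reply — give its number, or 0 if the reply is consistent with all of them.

Answering "What did ...?" puts focus on the thing — here, "the brooch".
So "only" ranges over things; the rest (agent = Samir, recipient = Jonas, setting = in August) is presupposed.
Fact (9) shares the background with a different thing (the recording) — counterexample.
(Fact (4) would refute a reading with focus on the recipient — but that is not what the question asks.)

9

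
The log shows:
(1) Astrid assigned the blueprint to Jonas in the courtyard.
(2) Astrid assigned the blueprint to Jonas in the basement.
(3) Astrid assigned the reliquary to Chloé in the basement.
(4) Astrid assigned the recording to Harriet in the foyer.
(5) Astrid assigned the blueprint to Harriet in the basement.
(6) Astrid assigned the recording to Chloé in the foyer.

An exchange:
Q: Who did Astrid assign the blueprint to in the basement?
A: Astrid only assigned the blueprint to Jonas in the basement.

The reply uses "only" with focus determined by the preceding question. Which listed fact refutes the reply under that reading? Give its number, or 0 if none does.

The question "Who did ... to ...?" targets the recipient, so in the reply the focus falls on "Jonas".
"Only" then excludes alternative recipients while the background — same agent, thing, setting (Astrid / the blueprint / in the basement) — is held fixed.
Fact (5) shares the background with a different recipient (Harriet) — counterexample.
(Fact (1) would refute a reading with focus on the setting — but that is not what the question asks.)

5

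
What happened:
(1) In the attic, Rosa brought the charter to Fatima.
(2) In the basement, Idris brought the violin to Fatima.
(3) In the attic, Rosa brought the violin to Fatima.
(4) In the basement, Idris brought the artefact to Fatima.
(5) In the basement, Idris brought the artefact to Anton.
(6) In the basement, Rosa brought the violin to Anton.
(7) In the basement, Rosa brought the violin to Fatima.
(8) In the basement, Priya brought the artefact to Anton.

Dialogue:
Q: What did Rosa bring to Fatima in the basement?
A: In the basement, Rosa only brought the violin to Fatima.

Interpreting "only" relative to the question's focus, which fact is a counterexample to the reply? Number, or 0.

0

The question "What did ...?" targets the thing, so in the reply the focus falls on "the violin".
"Only" then excludes alternative things while the background — Rosa as agent and Fatima as recipient and in the basement as setting — is held fixed.
No listed fact shares that background with another thing. Nothing contradicts the reply.
(Fact (6) would refute a reading with focus on the recipient — but that is not what the question asks.)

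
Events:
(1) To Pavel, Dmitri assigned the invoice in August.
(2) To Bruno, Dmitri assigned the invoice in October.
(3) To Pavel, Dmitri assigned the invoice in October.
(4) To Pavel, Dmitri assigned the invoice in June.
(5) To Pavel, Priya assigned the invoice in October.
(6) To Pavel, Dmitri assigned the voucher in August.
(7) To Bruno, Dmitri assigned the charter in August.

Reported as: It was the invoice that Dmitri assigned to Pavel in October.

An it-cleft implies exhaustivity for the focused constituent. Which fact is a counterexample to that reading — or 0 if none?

The cleft puts "the invoice" in focus and presupposes the open proposition with Dmitri as agent and Pavel as recipient and in October as setting.
Exhaustivity: the invoice is the only thing satisfying that background.
Every other fact differs from the presupposition on some backgrounded slot, so none challenges the exhaustivity.

0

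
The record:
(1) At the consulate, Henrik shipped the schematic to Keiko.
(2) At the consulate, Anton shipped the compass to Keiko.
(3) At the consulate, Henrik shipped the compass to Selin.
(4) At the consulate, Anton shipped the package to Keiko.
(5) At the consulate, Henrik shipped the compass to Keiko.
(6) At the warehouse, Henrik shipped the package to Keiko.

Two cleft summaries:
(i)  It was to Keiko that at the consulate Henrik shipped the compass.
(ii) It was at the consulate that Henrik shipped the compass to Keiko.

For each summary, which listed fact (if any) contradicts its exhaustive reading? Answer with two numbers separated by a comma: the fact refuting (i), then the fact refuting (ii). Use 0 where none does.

3, 0

(i): focus "Keiko". Looking for agent = Henrik, thing = the compass, setting = at the consulate with some other recipient — fact (3) has Selin there. Refuted.
(ii): focus "at the consulate". No fact shares agent = Henrik, thing = the compass, recipient = Keiko with a different setting. 0.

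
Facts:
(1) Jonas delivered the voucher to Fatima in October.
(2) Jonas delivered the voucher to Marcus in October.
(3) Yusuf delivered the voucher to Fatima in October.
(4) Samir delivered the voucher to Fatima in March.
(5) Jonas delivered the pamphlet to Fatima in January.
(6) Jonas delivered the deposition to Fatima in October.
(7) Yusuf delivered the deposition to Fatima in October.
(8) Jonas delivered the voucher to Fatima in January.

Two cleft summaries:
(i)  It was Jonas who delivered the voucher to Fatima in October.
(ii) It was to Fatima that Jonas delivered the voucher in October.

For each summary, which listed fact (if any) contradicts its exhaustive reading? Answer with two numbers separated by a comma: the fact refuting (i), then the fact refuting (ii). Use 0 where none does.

3, 2

(i): focus "Jonas". Looking for thing = the voucher, recipient = Fatima, setting = in October with some other agent — fact (3) has Yusuf there. Refuted.
(ii): focus "Fatima". Looking for agent = Jonas, thing = the voucher, setting = in October with some other recipient — fact (2) has Marcus there. Refuted.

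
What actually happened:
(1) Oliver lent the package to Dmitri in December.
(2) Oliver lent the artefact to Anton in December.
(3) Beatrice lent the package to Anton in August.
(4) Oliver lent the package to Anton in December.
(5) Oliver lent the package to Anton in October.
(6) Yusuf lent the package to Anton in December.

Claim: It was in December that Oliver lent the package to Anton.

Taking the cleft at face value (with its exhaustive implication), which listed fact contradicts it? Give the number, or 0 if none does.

The cleft puts "in December" in focus and presupposes the open proposition with agent = Oliver, thing = the package, recipient = Anton.
The exhaustive reading says no other setting fits that background.
Fact (5) shares the background but with setting = in October; exhaustivity is violated.

5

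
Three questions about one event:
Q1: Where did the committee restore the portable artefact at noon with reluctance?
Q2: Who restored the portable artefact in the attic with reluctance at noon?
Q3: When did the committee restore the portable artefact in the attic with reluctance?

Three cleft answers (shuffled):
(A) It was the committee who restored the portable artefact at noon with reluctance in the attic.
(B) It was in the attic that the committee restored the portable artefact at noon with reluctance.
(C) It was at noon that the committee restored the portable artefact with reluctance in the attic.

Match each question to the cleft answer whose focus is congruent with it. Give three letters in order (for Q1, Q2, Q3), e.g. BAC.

Q1 asks about the location; cleft (B) focuses "in the attic", which is the location — so Q1 → B.
Q2 asks about the subject (agent); cleft (A) focuses "the committee", which is the subject (agent) — so Q2 → A.
Q3 asks about the time; cleft (C) focuses "at noon", which is the time — so Q3 → C.
Mapping: Q1→B, Q2→A, Q3→C.

BAC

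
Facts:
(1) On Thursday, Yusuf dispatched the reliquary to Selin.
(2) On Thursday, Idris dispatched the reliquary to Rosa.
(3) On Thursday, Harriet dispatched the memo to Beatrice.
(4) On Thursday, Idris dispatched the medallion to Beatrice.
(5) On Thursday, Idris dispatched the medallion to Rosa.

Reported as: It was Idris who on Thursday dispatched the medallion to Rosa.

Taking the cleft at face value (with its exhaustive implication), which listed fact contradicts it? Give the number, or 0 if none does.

Focus of the cleft: "Idris" (the agent). Presupposed background: same thing, recipient, setting (the medallion / Rosa / on Thursday).
Exhaustivity: Idris is the only agent satisfying that background.
No listed fact matches the background with a different agent. Exhaustivity holds.

0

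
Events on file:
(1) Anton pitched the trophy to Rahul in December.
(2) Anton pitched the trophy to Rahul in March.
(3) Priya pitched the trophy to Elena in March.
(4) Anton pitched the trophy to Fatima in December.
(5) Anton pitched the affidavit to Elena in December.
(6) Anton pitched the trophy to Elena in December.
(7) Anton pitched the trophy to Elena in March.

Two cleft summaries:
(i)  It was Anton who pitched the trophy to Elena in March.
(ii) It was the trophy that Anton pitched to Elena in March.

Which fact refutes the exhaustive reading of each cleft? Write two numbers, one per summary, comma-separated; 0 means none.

3, 0

Summary (i) focuses "Anton" (the agent); background the trophy as thing and Elena as recipient and in March as setting. Fact (3) matches that background with agent = Priya — refutes (i).
Summary (ii) focuses "the trophy" (the thing); background Anton as agent and Elena as recipient and in March as setting. No fact matches that background with a different thing, so 0.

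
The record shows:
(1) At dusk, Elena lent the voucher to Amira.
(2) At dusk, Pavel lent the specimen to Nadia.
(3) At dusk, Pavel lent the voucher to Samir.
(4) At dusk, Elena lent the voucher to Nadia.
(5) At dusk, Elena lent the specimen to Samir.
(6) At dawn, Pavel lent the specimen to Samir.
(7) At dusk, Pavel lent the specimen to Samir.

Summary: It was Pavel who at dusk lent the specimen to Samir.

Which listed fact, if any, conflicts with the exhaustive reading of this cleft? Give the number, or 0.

5

The cleft puts "Pavel" in focus and presupposes the open proposition with thing = the specimen, recipient = Samir, setting = at dusk.
Exhaustivity: Pavel is the only agent satisfying that background.
Fact (5) shares the background but with agent = Elena; exhaustivity is violated.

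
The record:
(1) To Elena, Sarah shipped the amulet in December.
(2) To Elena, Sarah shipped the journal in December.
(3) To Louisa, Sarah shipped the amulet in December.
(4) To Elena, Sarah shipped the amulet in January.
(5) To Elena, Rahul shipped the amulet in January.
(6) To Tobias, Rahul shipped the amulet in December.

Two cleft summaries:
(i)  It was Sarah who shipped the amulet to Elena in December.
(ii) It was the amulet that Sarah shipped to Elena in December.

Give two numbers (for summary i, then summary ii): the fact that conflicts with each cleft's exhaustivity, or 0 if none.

0, 2

(i): focus "Sarah". No fact shares same thing, recipient, setting (the amulet / Elena / in December) with a different agent. 0.
(ii): focus "the amulet". Looking for same agent, recipient, setting (Sarah / Elena / in December) with some other thing — fact (2) has the journal there. Refuted.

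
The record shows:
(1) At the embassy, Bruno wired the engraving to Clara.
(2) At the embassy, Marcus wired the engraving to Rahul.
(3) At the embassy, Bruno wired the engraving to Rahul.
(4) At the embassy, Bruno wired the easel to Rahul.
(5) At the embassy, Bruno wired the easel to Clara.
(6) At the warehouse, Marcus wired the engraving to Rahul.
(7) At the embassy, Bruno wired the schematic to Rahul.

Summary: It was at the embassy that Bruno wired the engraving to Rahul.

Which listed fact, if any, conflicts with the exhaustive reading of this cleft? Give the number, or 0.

0

The cleft puts "at the embassy" in focus and presupposes the open proposition with same agent, thing, recipient (Bruno / the engraving / Rahul).
The exhaustive reading says no other setting fits that background.
Every other fact differs from the presupposition on some backgrounded slot, so none challenges the exhaustivity.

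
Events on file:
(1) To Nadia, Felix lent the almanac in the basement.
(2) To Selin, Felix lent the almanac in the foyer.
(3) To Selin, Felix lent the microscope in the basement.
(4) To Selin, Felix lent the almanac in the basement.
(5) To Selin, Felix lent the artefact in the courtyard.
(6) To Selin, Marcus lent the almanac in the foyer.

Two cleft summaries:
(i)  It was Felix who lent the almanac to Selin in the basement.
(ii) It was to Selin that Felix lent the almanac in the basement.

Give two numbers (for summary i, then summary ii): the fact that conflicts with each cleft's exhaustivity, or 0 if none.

(i): focus "Felix". No fact shares same thing, recipient, setting (the almanac / Selin / in the basement) with a different agent. 0.
(ii): focus "Selin". Looking for same agent, thing, setting (Felix / the almanac / in the basement) with some other recipient — fact (1) has Nadia there. Refuted.

0, 1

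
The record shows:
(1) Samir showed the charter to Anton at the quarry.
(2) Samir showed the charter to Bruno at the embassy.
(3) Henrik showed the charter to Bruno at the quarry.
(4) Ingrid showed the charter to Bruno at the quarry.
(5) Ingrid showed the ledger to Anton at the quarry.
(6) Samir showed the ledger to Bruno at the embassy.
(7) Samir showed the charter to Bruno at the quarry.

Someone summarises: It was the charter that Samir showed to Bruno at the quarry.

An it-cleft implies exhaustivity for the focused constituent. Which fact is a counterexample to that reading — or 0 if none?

0

Focus of the cleft: "the charter" (the thing). Presupposed background: Samir as agent and Bruno as recipient and at the quarry as setting.
The exhaustive reading says no other thing fits that background.
No listed fact matches the background with a different thing. Exhaustivity holds.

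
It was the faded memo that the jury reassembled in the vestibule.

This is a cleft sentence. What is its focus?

In an it-cleft "It was X that/who ...", the clefted constituent X is the focus; the that/who-clause expresses the presupposed open proposition.
Here the focus is "the faded memo". The backgrounded (presupposed) material includes "the jury" and "in the vestibule".

the faded memo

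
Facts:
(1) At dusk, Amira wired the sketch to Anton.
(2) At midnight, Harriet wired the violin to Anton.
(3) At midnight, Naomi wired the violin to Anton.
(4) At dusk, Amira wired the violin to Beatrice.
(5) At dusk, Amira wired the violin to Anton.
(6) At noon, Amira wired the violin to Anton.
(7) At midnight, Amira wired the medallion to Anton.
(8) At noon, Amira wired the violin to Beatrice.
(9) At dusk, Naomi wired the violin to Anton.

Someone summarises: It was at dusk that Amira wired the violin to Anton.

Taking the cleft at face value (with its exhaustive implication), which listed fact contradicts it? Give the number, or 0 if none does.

Focus of the cleft: "at dusk" (the setting). Presupposed background: agent = Amira, thing = the violin, recipient = Anton.
The exhaustive reading says no other setting fits that background.
But fact (6) also has agent = Amira, thing = the violin, recipient = Anton, with setting = at noon — so the exhaustive reading fails.

6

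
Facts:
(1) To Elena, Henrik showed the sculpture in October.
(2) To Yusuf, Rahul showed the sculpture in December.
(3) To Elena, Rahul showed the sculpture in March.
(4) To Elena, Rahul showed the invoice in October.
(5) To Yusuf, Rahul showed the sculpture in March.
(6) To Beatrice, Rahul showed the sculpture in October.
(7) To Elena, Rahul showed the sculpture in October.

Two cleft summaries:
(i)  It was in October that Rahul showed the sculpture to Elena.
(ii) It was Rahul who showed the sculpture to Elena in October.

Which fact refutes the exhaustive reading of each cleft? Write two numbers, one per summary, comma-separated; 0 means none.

Summary (i) focuses "in October" (the setting); background Rahul as agent and the sculpture as thing and Elena as recipient. Fact (3) matches that background with setting = in March — refutes (i).
Summary (ii) focuses "Rahul" (the agent); background the sculpture as thing and Elena as recipient and in October as setting. Fact (1) matches that background with agent = Henrik — refutes (ii).

3, 1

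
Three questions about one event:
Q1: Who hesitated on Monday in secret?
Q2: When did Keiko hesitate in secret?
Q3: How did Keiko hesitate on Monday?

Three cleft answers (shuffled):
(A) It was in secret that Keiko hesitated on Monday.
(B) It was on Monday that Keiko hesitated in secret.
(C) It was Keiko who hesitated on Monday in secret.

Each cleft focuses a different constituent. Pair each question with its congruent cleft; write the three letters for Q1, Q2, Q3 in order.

Q1 asks about the subject (agent); cleft (C) focuses "Keiko", which is the subject (agent) — so Q1 → C.
Q2 asks about the time; cleft (B) focuses "on Monday", which is the time — so Q2 → B.
Q3 asks about the manner; cleft (A) focuses "in secret", which is the manner — so Q3 → A.
Mapping: Q1→C, Q2→B, Q3→A.

CBA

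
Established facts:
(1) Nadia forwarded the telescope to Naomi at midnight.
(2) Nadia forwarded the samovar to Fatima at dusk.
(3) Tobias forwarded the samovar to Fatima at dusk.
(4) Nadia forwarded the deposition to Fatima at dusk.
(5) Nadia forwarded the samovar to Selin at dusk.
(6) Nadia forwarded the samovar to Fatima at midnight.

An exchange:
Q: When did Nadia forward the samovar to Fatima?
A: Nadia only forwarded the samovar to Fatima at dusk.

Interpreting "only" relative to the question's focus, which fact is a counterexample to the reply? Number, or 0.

The question "When did ...?" targets the setting, so in the reply the focus falls on "at dusk".
"Only" then excludes alternative settings while the background — agent = Nadia, thing = the samovar, recipient = Fatima — is held fixed.
Fact (6) keeps agent = Nadia, thing = the samovar, recipient = Fatima but has setting = at midnight; that refutes the reply.
(Fact (5) would refute a reading with focus on the recipient — but that is not what the question asks.)

6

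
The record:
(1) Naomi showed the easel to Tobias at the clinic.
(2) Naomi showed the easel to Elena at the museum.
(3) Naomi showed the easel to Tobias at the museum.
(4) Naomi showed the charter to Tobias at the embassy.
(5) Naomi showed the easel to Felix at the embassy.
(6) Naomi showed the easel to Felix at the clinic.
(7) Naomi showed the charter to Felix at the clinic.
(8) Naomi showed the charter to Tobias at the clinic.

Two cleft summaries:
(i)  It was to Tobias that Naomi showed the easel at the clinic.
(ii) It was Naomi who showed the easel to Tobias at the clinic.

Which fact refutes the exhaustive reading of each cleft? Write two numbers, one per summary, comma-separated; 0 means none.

(i): focus "Tobias". Looking for Naomi as agent and the easel as thing and at the clinic as setting with some other recipient — fact (6) has Felix there. Refuted.
(ii): focus "Naomi". No fact shares the easel as thing and Tobias as recipient and at the clinic as setting with a different agent. 0.

6, 0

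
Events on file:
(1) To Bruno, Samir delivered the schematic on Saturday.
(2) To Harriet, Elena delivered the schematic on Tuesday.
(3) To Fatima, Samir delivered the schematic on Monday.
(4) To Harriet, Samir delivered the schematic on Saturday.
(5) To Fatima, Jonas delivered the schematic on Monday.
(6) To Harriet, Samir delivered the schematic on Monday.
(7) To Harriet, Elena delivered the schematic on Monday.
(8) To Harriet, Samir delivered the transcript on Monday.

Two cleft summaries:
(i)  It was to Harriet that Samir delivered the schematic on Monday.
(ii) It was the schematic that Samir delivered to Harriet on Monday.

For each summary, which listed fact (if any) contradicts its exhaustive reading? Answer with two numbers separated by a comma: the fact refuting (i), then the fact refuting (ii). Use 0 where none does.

3, 8

(i): focus "Harriet". Looking for agent = Samir, thing = the schematic, setting = on Monday with some other recipient — fact (3) has Fatima there. Refuted.
(ii): focus "the schematic". Looking for agent = Samir, recipient = Harriet, setting = on Monday with some other thing — fact (8) has the transcript there. Refuted.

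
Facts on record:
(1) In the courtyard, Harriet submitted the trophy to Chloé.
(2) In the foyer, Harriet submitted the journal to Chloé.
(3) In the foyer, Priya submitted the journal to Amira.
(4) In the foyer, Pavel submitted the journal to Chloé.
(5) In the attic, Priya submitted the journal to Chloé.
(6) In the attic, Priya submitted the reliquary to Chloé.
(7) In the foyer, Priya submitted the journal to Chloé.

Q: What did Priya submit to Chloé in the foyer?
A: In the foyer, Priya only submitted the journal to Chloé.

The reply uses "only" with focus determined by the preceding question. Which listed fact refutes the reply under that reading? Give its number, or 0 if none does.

Answering "What did ...?" puts focus on the thing — here, "the journal".
"Only" then excludes alternative things while the background — same agent, recipient, setting (Priya / Chloé / in the foyer) — is held fixed.
No listed fact shares that background with another thing. Nothing contradicts the reply.
(Fact (3) would refute a reading with focus on the recipient — but that is not what the question asks.)

0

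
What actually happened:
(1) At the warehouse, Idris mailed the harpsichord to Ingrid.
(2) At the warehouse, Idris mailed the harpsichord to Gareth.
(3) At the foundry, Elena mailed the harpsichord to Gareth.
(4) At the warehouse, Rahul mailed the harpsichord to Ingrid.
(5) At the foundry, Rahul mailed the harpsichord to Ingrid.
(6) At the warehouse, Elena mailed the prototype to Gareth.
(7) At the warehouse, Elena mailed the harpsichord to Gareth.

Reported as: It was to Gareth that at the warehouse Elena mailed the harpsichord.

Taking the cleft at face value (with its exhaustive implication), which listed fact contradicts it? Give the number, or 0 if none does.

0

The cleft puts "Gareth" in focus and presupposes the open proposition with same agent, thing, setting (Elena / the harpsichord / at the warehouse).
Exhaustivity: Gareth is the only recipient satisfying that background.
No listed fact matches the background with a different recipient. Exhaustivity holds.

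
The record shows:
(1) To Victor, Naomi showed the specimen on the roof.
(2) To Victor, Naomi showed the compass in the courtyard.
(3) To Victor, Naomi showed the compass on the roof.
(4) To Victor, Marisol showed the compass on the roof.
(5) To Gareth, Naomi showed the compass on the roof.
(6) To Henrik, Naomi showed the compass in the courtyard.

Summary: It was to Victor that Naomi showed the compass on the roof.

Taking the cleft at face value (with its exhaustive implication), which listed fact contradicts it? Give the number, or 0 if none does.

5

Focus of the cleft: "Victor" (the recipient). Presupposed background: Naomi as agent and the compass as thing and on the roof as setting.
Exhaustivity: Victor is the only recipient satisfying that background.
But fact (5) also has Naomi as agent and the compass as thing and on the roof as setting, with recipient = Gareth — so the exhaustive reading fails.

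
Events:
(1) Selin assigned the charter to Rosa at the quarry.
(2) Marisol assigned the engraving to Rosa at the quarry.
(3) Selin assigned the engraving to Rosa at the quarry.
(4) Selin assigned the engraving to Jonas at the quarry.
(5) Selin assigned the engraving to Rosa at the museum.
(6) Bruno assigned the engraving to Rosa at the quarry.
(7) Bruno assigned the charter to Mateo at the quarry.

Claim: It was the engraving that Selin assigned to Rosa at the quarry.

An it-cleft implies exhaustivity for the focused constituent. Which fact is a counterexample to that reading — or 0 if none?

Focus of the cleft: "the engraving" (the thing). Presupposed background: Selin as agent and Rosa as recipient and at the quarry as setting.
Exhaustivity: the engraving is the only thing satisfying that background.
Fact (1) shares the background but with thing = the charter; exhaustivity is violated.

1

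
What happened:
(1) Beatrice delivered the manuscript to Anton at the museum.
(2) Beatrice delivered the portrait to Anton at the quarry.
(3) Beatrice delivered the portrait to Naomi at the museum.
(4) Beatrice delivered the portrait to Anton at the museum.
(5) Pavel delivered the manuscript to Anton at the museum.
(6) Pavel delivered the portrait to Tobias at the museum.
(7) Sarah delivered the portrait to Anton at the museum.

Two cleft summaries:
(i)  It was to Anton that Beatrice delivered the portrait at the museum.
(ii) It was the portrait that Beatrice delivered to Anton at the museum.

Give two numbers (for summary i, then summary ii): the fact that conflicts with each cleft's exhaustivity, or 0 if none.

3, 1

Summary (i) focuses "Anton" (the recipient); background same agent, thing, setting (Beatrice / the portrait / at the museum). Fact (3) matches that background with recipient = Naomi — refutes (i).
Summary (ii) focuses "the portrait" (the thing); background same agent, recipient, setting (Beatrice / Anton / at the museum). Fact (1) matches that background with thing = the manuscript — refutes (ii).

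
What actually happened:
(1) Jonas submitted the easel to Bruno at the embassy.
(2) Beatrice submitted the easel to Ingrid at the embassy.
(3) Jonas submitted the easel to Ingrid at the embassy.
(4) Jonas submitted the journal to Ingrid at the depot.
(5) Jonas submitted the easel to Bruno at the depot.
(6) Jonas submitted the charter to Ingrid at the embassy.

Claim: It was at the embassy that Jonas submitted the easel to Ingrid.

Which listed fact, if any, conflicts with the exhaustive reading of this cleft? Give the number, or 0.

0

The cleft puts "at the embassy" in focus and presupposes the open proposition with same agent, thing, recipient (Jonas / the easel / Ingrid).
Exhaustivity: at the embassy is the only setting satisfying that background.
No listed fact matches the background with a different setting. Exhaustivity holds.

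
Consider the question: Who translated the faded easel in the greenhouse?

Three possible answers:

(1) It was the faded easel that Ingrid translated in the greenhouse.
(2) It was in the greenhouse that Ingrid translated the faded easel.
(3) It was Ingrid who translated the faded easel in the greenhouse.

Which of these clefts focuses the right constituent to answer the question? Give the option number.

3

The question word "who" targets the subject (agent).
Option (1) clefts "the faded easel" — the direct object, not what was asked.
Option (2) clefts "in the greenhouse" — the location, not what was asked.
Option (3) clefts "Ingrid" — that matches what the question asks about.
So the congruent reply is (3).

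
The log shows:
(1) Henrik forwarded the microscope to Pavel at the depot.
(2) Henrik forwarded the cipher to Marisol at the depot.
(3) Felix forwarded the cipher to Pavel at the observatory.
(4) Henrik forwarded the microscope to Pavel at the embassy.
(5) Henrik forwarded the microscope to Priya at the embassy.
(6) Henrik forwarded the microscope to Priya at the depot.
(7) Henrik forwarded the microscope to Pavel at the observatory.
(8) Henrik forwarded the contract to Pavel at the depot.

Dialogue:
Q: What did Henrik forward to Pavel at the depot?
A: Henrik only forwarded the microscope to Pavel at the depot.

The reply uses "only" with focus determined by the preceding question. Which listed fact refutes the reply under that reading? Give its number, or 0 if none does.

8

The question "What did ...?" targets the thing, so in the reply the focus falls on "the microscope".
"Only" then excludes alternative things while the background — same agent, recipient, setting (Henrik / Pavel / at the depot) — is held fixed.
Fact (8) keeps same agent, recipient, setting (Henrik / Pavel / at the depot) but has thing = the contract; that refutes the reply.
(Fact (4) would refute a reading with focus on the setting — but that is not what the question asks.)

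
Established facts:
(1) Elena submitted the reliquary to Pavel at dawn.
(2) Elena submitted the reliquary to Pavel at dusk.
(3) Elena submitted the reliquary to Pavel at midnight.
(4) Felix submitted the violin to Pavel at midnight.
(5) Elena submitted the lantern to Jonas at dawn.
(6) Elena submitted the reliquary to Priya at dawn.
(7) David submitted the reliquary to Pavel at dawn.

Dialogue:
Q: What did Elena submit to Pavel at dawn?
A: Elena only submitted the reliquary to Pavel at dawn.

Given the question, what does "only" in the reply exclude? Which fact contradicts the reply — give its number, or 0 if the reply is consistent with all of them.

Answering "What did ...?" puts focus on the thing — here, "the reliquary".
So "only" ranges over things; the rest (Elena as agent and Pavel as recipient and at dawn as setting) is presupposed.
No fact keeps Elena as agent and Pavel as recipient and at dawn as setting while changing the thing; every other fact differs on something backgrounded. The reply stands.
(Fact (2) would refute a reading with focus on the setting — but that is not what the question asks.)

0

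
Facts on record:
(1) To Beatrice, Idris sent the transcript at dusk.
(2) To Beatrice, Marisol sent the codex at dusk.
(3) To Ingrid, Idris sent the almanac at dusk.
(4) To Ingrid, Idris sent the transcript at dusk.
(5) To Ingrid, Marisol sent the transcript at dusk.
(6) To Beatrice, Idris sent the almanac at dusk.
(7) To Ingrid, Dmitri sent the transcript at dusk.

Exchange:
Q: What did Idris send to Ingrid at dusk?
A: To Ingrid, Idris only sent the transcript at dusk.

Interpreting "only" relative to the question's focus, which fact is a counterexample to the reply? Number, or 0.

3

Answering "What did ...?" puts focus on the thing — here, "the transcript".
So "only" ranges over things; the rest (same agent, recipient, setting (Idris / Ingrid / at dusk)) is presupposed.
Fact (3) keeps same agent, recipient, setting (Idris / Ingrid / at dusk) but has thing = the almanac; that refutes the reply.
(Fact (1) would refute a reading with focus on the recipient — but that is not what the question asks.)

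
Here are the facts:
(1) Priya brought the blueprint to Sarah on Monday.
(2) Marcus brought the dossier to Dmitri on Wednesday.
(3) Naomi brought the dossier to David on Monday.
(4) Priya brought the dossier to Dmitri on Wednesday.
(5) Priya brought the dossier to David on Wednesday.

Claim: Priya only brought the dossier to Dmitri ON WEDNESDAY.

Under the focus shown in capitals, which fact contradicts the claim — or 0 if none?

0

The capitals mark "on Wednesday" as focus. So "only" rules out other settings, with the rest (Priya as agent and the dossier as thing and Dmitri as recipient) as background.
No fact matches Priya as agent and the dossier as thing and Dmitri as recipient with a different setting — every other fact differs on at least one backgrounded slot. So no fact refutes it.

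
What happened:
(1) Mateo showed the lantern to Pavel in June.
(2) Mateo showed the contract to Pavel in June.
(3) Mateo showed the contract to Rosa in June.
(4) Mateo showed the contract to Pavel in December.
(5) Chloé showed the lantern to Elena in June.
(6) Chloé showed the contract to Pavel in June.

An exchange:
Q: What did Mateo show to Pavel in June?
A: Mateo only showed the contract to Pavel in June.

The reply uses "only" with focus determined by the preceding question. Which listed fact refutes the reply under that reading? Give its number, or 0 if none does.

The question "What did ...?" targets the thing, so in the reply the focus falls on "the contract".
"Only" then excludes alternative things while the background — same agent, recipient, setting (Mateo / Pavel / in June) — is held fixed.
Fact (1) keeps same agent, recipient, setting (Mateo / Pavel / in June) but has thing = the lantern; that refutes the reply.
(Fact (3) would refute a reading with focus on the recipient — but that is not what the question asks.)

1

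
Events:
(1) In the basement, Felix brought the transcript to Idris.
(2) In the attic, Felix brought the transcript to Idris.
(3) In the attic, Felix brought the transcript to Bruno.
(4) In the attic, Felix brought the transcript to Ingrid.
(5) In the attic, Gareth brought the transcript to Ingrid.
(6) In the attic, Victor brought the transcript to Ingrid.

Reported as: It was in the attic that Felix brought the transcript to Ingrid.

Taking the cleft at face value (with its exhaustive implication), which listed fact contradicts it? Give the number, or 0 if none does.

0

Focus of the cleft: "in the attic" (the setting). Presupposed background: same agent, thing, recipient (Felix / the transcript / Ingrid).
Exhaustivity: in the attic is the only setting satisfying that background.
Every other fact differs from the presupposition on some backgrounded slot, so none challenges the exhaustivity.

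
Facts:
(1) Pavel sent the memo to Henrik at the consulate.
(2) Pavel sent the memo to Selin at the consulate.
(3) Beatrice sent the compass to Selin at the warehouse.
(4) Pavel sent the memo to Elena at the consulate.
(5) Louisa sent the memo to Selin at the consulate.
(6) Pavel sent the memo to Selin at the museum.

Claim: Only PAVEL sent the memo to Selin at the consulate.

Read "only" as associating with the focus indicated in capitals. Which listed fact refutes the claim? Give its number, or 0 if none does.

5

The capitals mark "Pavel" as focus. So "only" rules out other agents, with the rest (same thing, recipient, setting (the memo / Selin / at the consulate)) as background.
Fact (5) shares the background but differs in agent (Louisa) — a counterexample.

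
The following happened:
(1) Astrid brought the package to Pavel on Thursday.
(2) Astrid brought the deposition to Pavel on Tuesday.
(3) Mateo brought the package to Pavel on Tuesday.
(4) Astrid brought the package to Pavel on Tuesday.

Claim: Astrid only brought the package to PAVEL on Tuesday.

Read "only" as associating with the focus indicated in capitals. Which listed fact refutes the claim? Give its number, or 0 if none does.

Focus (in capitals) is "Pavel" — the recipient. "Only" excludes alternative recipients while holding fixed same agent, thing, setting (Astrid / the package / on Tuesday).
No fact matches same agent, thing, setting (Astrid / the package / on Tuesday) with a different recipient — every other fact differs on at least one backgrounded slot. So no fact refutes it.

0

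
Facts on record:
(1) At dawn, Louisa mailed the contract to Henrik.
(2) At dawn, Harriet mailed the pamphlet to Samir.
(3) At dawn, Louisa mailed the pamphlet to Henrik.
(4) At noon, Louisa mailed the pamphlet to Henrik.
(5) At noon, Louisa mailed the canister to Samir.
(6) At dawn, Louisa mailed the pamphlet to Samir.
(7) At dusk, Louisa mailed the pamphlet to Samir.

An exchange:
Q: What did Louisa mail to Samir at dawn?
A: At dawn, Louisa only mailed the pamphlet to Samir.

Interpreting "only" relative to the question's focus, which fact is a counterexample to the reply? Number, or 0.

0

Answering "What did ...?" puts focus on the thing — here, "the pamphlet".
So "only" ranges over things; the rest (same agent, recipient, setting (Louisa / Samir / at dawn)) is presupposed.
No listed fact shares that background with another thing. Nothing contradicts the reply.
(Fact (3) would refute a reading with focus on the recipient — but that is not what the question asks.)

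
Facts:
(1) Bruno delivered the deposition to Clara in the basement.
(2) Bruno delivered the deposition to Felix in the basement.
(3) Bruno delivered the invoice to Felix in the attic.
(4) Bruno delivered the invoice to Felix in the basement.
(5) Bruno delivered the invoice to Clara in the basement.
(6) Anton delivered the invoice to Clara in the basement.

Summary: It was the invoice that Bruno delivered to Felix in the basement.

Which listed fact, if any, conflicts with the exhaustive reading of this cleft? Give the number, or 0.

2

The cleft puts "the invoice" in focus and presupposes the open proposition with Bruno as agent and Felix as recipient and in the basement as setting.
Exhaustivity: the invoice is the only thing satisfying that background.
But fact (2) also has Bruno as agent and Felix as recipient and in the basement as setting, with thing = the deposition — so the exhaustive reading fails.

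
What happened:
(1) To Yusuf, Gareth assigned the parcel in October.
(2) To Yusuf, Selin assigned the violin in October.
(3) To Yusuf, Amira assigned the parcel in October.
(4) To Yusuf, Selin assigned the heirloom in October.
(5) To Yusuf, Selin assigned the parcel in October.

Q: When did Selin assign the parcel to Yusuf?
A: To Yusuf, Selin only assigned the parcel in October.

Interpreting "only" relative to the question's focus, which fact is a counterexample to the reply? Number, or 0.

The question "When did ...?" targets the setting, so in the reply the focus falls on "in October".
"Only" then excludes alternative settings while the background — same agent, thing, recipient (Selin / the parcel / Yusuf) — is held fixed.
No fact keeps same agent, thing, recipient (Selin / the parcel / Yusuf) while changing the setting; every other fact differs on something backgrounded. The reply stands.
(Fact (2) would refute a reading with focus on the thing — but that is not what the question asks.)

0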